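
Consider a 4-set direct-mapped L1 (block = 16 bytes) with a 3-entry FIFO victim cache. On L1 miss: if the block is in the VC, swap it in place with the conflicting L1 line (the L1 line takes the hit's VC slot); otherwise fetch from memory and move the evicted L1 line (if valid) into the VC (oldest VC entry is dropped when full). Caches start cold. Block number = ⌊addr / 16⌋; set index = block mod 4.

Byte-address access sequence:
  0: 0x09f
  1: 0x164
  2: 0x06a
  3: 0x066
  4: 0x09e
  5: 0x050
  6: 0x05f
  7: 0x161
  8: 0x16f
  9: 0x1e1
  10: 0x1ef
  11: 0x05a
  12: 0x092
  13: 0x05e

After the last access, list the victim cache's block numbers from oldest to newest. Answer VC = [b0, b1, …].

#0 0x9f→b9/s1 MISS; vc=[]
#1 0x164→b22/s2 MISS; vc=[]
#2 0x6a→b6/s2 MISS; vc=[22]
#3 0x66→b6/s2 L1-HIT; vc=[22]
#4 0x9e→b9/s1 L1-HIT; vc=[22]
#5 0x50→b5/s1 MISS; vc=[22,9]
#6 0x5f→b5/s1 L1-HIT; vc=[22,9]
#7 0x161→b22/s2 VC-HIT; vc=[6,9]
#8 0x16f→b22/s2 L1-HIT; vc=[6,9]
#9 0x1e1→b30/s2 MISS; vc=[6,9,22]
#10 0x1ef→b30/s2 L1-HIT; vc=[6,9,22]
#11 0x5a→b5/s1 L1-HIT; vc=[6,9,22]
#12 0x92→b9/s1 VC-HIT; vc=[6,5,22]
#13 0x5e→b5/s1 VC-HIT; vc=[6,9,22]

VC = [6, 9, 22]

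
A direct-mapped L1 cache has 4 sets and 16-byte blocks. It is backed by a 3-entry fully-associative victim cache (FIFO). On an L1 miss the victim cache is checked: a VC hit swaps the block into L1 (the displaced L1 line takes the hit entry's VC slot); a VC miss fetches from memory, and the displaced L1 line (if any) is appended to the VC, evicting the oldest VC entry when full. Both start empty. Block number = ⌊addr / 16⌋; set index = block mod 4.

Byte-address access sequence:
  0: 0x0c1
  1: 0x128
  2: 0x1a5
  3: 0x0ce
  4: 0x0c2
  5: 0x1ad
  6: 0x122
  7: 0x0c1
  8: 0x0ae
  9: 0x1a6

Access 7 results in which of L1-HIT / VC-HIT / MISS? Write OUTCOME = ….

0: 0xc1 (blk 12, set 0) → MISS  vc=[]
1: 0x128 (blk 18, set 2) → MISS  vc=[]
2: 0x1a5 (blk 26, set 2) → MISS  vc=[18]
3: 0xce (blk 12, set 0) → L1-HIT  vc=[18]
4: 0xc2 (blk 12, set 0) → L1-HIT  vc=[18]
5: 0x1ad (blk 26, set 2) → L1-HIT  vc=[18]
6: 0x122 (blk 18, set 2) → VC-HIT  vc=[26]
7: 0xc1 (blk 12, set 0) → L1-HIT  vc=[26]
8: 0xae (blk 10, set 2) → MISS  vc=[26, 18]
9: 0x1a6 (blk 26, set 2) → VC-HIT  vc=[10, 18]

OUTCOME = L1-HIT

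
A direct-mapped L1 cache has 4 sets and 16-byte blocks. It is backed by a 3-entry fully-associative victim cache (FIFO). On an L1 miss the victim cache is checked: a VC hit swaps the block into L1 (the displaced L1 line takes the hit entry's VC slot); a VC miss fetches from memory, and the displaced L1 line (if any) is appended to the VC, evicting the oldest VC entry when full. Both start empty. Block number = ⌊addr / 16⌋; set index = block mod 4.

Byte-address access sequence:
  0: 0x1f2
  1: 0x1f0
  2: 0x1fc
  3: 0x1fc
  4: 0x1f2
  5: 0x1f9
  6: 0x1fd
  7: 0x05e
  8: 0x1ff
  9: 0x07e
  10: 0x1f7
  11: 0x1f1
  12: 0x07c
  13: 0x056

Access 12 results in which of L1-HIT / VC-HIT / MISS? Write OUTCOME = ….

  [0] addr=0x1f2 blk=31 s=3: MISS | VC []
  [1] addr=0x1f0 blk=31 s=3: L1-HIT | VC []
  [2] addr=0x1fc blk=31 s=3: L1-HIT | VC []
  [3] addr=0x1fc blk=31 s=3: L1-HIT | VC []
  [4] addr=0x1f2 blk=31 s=3: L1-HIT | VC []
  [5] addr=0x1f9 blk=31 s=3: L1-HIT | VC []
  [6] addr=0x1fd blk=31 s=3: L1-HIT | VC []
  [7] addr=0x5e blk=5 s=1: MISS | VC []
  [8] addr=0x1ff blk=31 s=3: L1-HIT | VC []
  [9] addr=0x7e blk=7 s=3: MISS | VC [31]
  [10] addr=0x1f7 blk=31 s=3: VC-HIT | VC [7]
  [11] addr=0x1f1 blk=31 s=3: L1-HIT | VC [7]
  [12] addr=0x7c blk=7 s=3: VC-HIT | VC [31]
  [13] addr=0x56 blk=5 s=1: L1-HIT | VC [31]

OUTCOME = VC-HIT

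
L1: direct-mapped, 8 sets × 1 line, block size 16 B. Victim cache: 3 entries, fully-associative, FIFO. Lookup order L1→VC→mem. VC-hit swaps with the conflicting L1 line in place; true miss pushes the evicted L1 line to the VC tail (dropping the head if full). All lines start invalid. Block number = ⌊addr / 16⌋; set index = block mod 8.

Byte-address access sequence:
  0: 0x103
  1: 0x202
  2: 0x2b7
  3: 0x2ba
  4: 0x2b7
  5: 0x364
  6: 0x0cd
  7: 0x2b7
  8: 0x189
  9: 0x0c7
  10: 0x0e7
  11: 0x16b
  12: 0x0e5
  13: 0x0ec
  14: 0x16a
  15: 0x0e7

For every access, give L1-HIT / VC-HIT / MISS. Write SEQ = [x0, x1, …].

  [0] addr=0x103 blk=16 s=0: MISS | VC []
  [1] addr=0x202 blk=32 s=0: MISS | VC [16]
  [2] addr=0x2b7 blk=43 s=3: MISS | VC [16]
  [3] addr=0x2ba blk=43 s=3: L1-HIT | VC [16]
  [4] addr=0x2b7 blk=43 s=3: L1-HIT | VC [16]
  [5] addr=0x364 blk=54 s=6: MISS | VC [16]
  [6] addr=0xcd blk=12 s=4: MISS | VC [16]
  [7] addr=0x2b7 blk=43 s=3: L1-HIT | VC [16]
  [8] addr=0x189 blk=24 s=0: MISS | VC [16, 32]
  [9] addr=0xc7 blk=12 s=4: L1-HIT | VC [16, 32]
  [10] addr=0xe7 blk=14 s=6: MISS | VC [16, 32, 54]
  [11] addr=0x16b blk=22 s=6: MISS | VC [32, 54, 14]
  [12] addr=0xe5 blk=14 s=6: VC-HIT | VC [32, 54, 22]
  [13] addr=0xec blk=14 s=6: L1-HIT | VC [32, 54, 22]
  [14] addr=0x16a blk=22 s=6: VC-HIT | VC [32, 54, 14]
  [15] addr=0xe7 blk=14 s=6: VC-HIT | VC [32, 54, 22]

SEQ = [MISS, MISS, MISS, L1-HIT, L1-HIT, MISS, MISS, L1-HIT, MISS, L1-HIT, MISS, MISS, VC-HIT, L1-HIT, VC-HIT, VC-HIT]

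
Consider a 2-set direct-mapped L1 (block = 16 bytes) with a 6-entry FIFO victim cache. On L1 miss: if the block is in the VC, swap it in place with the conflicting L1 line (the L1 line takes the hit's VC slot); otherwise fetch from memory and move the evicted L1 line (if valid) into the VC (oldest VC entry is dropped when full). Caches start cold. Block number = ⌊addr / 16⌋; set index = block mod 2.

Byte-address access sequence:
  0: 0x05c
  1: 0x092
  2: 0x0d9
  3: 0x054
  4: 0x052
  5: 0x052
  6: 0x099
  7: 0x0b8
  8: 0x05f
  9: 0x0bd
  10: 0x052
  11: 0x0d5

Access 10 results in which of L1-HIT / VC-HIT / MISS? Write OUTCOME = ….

0: 0x5c (blk 5, set 1) → MISS  vc=[]
1: 0x92 (blk 9, set 1) → MISS  vc=[5]
2: 0xd9 (blk 13, set 1) → MISS  vc=[5, 9]
3: 0x54 (blk 5, set 1) → VC-HIT  vc=[13, 9]
4: 0x52 (blk 5, set 1) → L1-HIT  vc=[13, 9]
5: 0x52 (blk 5, set 1) → L1-HIT  vc=[13, 9]
6: 0x99 (blk 9, set 1) → VC-HIT  vc=[13, 5]
7: 0xb8 (blk 11, set 1) → MISS  vc=[13, 5, 9]
8: 0x5f (blk 5, set 1) → VC-HIT  vc=[13, 11, 9]
9: 0xbd (blk 11, set 1) → VC-HIT  vc=[13, 5, 9]
10: 0x52 (blk 5, set 1) → VC-HIT  vc=[13, 11, 9]
11: 0xd5 (blk 13, set 1) → VC-HIT  vc=[5, 11, 9]

OUTCOME = VC-HIT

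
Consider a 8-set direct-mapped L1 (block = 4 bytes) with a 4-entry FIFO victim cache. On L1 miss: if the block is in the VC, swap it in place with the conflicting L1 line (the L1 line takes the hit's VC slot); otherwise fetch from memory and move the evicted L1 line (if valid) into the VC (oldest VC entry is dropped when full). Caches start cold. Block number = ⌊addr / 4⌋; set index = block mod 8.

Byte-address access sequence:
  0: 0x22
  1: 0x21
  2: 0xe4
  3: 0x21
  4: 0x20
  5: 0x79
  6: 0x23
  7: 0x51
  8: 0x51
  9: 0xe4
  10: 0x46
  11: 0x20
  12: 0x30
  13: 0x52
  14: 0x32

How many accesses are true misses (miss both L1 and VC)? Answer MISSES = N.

MISSES = 6

#0 0x22→b8/s0 MISS; vc=[]
#1 0x21→b8/s0 L1-HIT; vc=[]
#2 0xe4→b57/s1 MISS; vc=[]
#3 0x21→b8/s0 L1-HIT; vc=[]
#4 0x20→b8/s0 L1-HIT; vc=[]
#5 0x79→b30/s6 MISS; vc=[]
#6 0x23→b8/s0 L1-HIT; vc=[]
#7 0x51→b20/s4 MISS; vc=[]
#8 0x51→b20/s4 L1-HIT; vc=[]
#9 0xe4→b57/s1 L1-HIT; vc=[]
#10 0x46→b17/s1 MISS; vc=[57]
#11 0x20→b8/s0 L1-HIT; vc=[57]
#12 0x30→b12/s4 MISS; vc=[57,20]
#13 0x52→b20/s4 VC-HIT; vc=[57,12]
#14 0x32→b12/s4 VC-HIT; vc=[57,20]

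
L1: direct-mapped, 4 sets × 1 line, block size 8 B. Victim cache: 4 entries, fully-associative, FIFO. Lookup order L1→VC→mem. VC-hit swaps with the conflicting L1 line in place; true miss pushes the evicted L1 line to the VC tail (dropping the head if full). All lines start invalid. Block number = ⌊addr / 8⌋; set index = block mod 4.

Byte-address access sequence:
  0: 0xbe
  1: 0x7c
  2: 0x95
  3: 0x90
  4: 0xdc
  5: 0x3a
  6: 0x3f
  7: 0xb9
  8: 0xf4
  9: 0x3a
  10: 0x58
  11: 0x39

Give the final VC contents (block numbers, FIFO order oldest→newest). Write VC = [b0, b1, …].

VC = [15, 27, 18, 11]

0: 0xbe (blk 23, set 3) → MISS  vc=[]
1: 0x7c (blk 15, set 3) → MISS  vc=[23]
2: 0x95 (blk 18, set 2) → MISS  vc=[23]
3: 0x90 (blk 18, set 2) → L1-HIT  vc=[23]
4: 0xdc (blk 27, set 3) → MISS  vc=[23, 15]
5: 0x3a (blk 7, set 3) → MISS  vc=[23, 15, 27]
6: 0x3f (blk 7, set 3) → L1-HIT  vc=[23, 15, 27]
7: 0xb9 (blk 23, set 3) → VC-HIT  vc=[7, 15, 27]
8: 0xf4 (blk 30, set 2) → MISS  vc=[7, 15, 27, 18]
9: 0x3a (blk 7, set 3) → VC-HIT  vc=[23, 15, 27, 18]
10: 0x58 (blk 11, set 3) → MISS  vc=[15, 27, 18, 7]
11: 0x39 (blk 7, set 3) → VC-HIT  vc=[15, 27, 18, 11]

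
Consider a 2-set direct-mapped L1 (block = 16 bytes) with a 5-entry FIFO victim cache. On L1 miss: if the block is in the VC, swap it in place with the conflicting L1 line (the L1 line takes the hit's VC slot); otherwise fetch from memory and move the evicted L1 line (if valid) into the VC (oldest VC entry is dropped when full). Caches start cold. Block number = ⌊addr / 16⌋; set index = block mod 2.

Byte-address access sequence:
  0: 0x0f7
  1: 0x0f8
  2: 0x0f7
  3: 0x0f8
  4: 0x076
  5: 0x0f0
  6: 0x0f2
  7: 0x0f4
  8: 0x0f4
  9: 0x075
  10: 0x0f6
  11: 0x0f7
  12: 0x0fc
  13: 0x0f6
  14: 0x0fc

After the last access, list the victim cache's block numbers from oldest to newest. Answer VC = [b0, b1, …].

VC = [7]

0: 0xf7 (blk 15, set 1) → MISS  vc=[]
1: 0xf8 (blk 15, set 1) → L1-HIT  vc=[]
2: 0xf7 (blk 15, set 1) → L1-HIT  vc=[]
3: 0xf8 (blk 15, set 1) → L1-HIT  vc=[]
4: 0x76 (blk 7, set 1) → MISS  vc=[15]
5: 0xf0 (blk 15, set 1) → VC-HIT  vc=[7]
6: 0xf2 (blk 15, set 1) → L1-HIT  vc=[7]
7: 0xf4 (blk 15, set 1) → L1-HIT  vc=[7]
8: 0xf4 (blk 15, set 1) → L1-HIT  vc=[7]
9: 0x75 (blk 7, set 1) → VC-HIT  vc=[15]
10: 0xf6 (blk 15, set 1) → VC-HIT  vc=[7]
11: 0xf7 (blk 15, set 1) → L1-HIT  vc=[7]
12: 0xfc (blk 15, set 1) → L1-HIT  vc=[7]
13: 0xf6 (blk 15, set 1) → L1-HIT  vc=[7]
14: 0xfc (blk 15, set 1) → L1-HIT  vc=[7]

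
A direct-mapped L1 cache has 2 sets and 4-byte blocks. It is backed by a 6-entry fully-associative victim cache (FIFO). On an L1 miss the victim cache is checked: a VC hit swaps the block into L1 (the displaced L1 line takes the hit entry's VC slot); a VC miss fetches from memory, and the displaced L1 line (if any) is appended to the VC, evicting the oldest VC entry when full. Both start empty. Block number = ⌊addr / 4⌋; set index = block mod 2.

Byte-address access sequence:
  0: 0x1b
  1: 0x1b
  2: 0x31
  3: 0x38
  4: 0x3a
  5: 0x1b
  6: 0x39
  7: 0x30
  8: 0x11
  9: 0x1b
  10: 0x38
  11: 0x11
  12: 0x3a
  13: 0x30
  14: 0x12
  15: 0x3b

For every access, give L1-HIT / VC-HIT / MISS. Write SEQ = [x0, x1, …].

SEQ = [MISS, L1-HIT, MISS, MISS, L1-HIT, VC-HIT, VC-HIT, VC-HIT, MISS, VC-HIT, VC-HIT, VC-HIT, VC-HIT, VC-HIT, VC-HIT, VC-HIT]

#0 0x1b→b6/s0 MISS; vc=[]
#1 0x1b→b6/s0 L1-HIT; vc=[]
#2 0x31→b12/s0 MISS; vc=[6]
#3 0x38→b14/s0 MISS; vc=[6,12]
#4 0x3a→b14/s0 L1-HIT; vc=[6,12]
#5 0x1b→b6/s0 VC-HIT; vc=[14,12]
#6 0x39→b14/s0 VC-HIT; vc=[6,12]
#7 0x30→b12/s0 VC-HIT; vc=[6,14]
#8 0x11→b4/s0 MISS; vc=[6,14,12]
#9 0x1b→b6/s0 VC-HIT; vc=[4,14,12]
#10 0x38→b14/s0 VC-HIT; vc=[4,6,12]
#11 0x11→b4/s0 VC-HIT; vc=[14,6,12]
#12 0x3a→b14/s0 VC-HIT; vc=[4,6,12]
#13 0x30→b12/s0 VC-HIT; vc=[4,6,14]
#14 0x12→b4/s0 VC-HIT; vc=[12,6,14]
#15 0x3b→b14/s0 VC-HIT; vc=[12,6,4]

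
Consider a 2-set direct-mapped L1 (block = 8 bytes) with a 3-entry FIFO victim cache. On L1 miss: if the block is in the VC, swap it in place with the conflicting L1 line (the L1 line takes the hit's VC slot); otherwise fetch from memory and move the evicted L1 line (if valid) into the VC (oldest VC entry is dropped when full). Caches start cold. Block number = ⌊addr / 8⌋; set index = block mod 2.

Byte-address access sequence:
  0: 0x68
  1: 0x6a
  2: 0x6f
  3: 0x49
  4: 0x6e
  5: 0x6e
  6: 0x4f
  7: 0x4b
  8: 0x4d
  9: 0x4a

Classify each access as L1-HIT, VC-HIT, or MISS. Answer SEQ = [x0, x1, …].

0: 0x68 (blk 13, set 1) → MISS  vc=[]
1: 0x6a (blk 13, set 1) → L1-HIT  vc=[]
2: 0x6f (blk 13, set 1) → L1-HIT  vc=[]
3: 0x49 (blk 9, set 1) → MISS  vc=[13]
4: 0x6e (blk 13, set 1) → VC-HIT  vc=[9]
5: 0x6e (blk 13, set 1) → L1-HIT  vc=[9]
6: 0x4f (blk 9, set 1) → VC-HIT  vc=[13]
7: 0x4b (blk 9, set 1) → L1-HIT  vc=[13]
8: 0x4d (blk 9, set 1) → L1-HIT  vc=[13]
9: 0x4a (blk 9, set 1) → L1-HIT  vc=[13]

SEQ = [MISS, L1-HIT, L1-HIT, MISS, VC-HIT, L1-HIT, VC-HIT, L1-HIT, L1-HIT, L1-HIT]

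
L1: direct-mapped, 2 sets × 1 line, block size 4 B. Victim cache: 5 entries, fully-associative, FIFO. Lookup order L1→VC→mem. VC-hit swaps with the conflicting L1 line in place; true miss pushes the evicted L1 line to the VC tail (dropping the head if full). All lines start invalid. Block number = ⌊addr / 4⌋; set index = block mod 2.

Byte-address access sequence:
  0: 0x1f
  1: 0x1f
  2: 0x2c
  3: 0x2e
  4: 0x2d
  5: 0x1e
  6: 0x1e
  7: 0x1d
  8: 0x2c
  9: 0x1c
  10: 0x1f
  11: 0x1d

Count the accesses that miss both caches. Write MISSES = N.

MISSES = 2

  [0] addr=0x1f blk=7 s=1: MISS | VC []
  [1] addr=0x1f blk=7 s=1: L1-HIT | VC []
  [2] addr=0x2c blk=11 s=1: MISS | VC [7]
  [3] addr=0x2e blk=11 s=1: L1-HIT | VC [7]
  [4] addr=0x2d blk=11 s=1: L1-HIT | VC [7]
  [5] addr=0x1e blk=7 s=1: VC-HIT | VC [11]
  [6] addr=0x1e blk=7 s=1: L1-HIT | VC [11]
  [7] addr=0x1d blk=7 s=1: L1-HIT | VC [11]
  [8] addr=0x2c blk=11 s=1: VC-HIT | VC [7]
  [9] addr=0x1c blk=7 s=1: VC-HIT | VC [11]
  [10] addr=0x1f blk=7 s=1: L1-HIT | VC [11]
  [11] addr=0x1d blk=7 s=1: L1-HIT | VC [11]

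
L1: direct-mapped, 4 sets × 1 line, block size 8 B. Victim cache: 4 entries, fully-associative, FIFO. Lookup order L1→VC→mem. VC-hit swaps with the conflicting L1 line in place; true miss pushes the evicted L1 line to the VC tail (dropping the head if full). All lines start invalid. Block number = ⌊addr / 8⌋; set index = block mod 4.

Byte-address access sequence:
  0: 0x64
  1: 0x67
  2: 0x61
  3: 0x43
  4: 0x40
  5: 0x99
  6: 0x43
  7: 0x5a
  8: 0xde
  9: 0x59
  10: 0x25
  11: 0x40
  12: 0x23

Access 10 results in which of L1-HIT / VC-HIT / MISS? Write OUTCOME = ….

0: 0x64 (blk 12, set 0) → MISS  vc=[]
1: 0x67 (blk 12, set 0) → L1-HIT  vc=[]
2: 0x61 (blk 12, set 0) → L1-HIT  vc=[]
3: 0x43 (blk 8, set 0) → MISS  vc=[12]
4: 0x40 (blk 8, set 0) → L1-HIT  vc=[12]
5: 0x99 (blk 19, set 3) → MISS  vc=[12]
6: 0x43 (blk 8, set 0) → L1-HIT  vc=[12]
7: 0x5a (blk 11, set 3) → MISS  vc=[12, 19]
8: 0xde (blk 27, set 3) → MISS  vc=[12, 19, 11]
9: 0x59 (blk 11, set 3) → VC-HIT  vc=[12, 19, 27]
10: 0x25 (blk 4, set 0) → MISS  vc=[12, 19, 27, 8]
11: 0x40 (blk 8, set 0) → VC-HIT  vc=[12, 19, 27, 4]
12: 0x23 (blk 4, set 0) → VC-HIT  vc=[12, 19, 27, 8]

OUTCOME = MISS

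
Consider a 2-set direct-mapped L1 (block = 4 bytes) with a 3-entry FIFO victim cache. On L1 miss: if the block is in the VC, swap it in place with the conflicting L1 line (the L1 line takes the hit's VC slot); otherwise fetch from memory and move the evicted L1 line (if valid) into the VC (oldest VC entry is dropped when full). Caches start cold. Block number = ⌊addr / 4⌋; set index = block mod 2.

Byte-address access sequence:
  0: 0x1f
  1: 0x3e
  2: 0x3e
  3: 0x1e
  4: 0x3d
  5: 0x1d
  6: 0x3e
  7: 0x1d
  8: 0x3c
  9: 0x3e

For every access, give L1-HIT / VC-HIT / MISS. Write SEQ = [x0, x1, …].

SEQ = [MISS, MISS, L1-HIT, VC-HIT, VC-HIT, VC-HIT, VC-HIT, VC-HIT, VC-HIT, L1-HIT]

0: 0x1f (blk 7, set 1) → MISS  vc=[]
1: 0x3e (blk 15, set 1) → MISS  vc=[7]
2: 0x3e (blk 15, set 1) → L1-HIT  vc=[7]
3: 0x1e (blk 7, set 1) → VC-HIT  vc=[15]
4: 0x3d (blk 15, set 1) → VC-HIT  vc=[7]
5: 0x1d (blk 7, set 1) → VC-HIT  vc=[15]
6: 0x3e (blk 15, set 1) → VC-HIT  vc=[7]
7: 0x1d (blk 7, set 1) → VC-HIT  vc=[15]
8: 0x3c (blk 15, set 1) → VC-HIT  vc=[7]
9: 0x3e (blk 15, set 1) → L1-HIT  vc=[7]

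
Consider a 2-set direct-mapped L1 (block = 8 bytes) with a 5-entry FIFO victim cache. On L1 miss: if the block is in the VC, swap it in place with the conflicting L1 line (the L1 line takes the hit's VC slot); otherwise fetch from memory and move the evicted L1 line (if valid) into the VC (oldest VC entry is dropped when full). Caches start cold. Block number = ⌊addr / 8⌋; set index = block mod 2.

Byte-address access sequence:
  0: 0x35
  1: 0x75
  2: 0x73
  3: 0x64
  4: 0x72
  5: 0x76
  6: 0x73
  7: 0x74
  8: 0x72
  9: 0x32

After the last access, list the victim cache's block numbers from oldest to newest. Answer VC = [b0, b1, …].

VC = [14, 12]

  [0] addr=0x35 blk=6 s=0: MISS | VC []
  [1] addr=0x75 blk=14 s=0: MISS | VC [6]
  [2] addr=0x73 blk=14 s=0: L1-HIT | VC [6]
  [3] addr=0x64 blk=12 s=0: MISS | VC [6, 14]
  [4] addr=0x72 blk=14 s=0: VC-HIT | VC [6, 12]
  [5] addr=0x76 blk=14 s=0: L1-HIT | VC [6, 12]
  [6] addr=0x73 blk=14 s=0: L1-HIT | VC [6, 12]
  [7] addr=0x74 blk=14 s=0: L1-HIT | VC [6, 12]
  [8] addr=0x72 blk=14 s=0: L1-HIT | VC [6, 12]
  [9] addr=0x32 blk=6 s=0: VC-HIT | VC [14, 12]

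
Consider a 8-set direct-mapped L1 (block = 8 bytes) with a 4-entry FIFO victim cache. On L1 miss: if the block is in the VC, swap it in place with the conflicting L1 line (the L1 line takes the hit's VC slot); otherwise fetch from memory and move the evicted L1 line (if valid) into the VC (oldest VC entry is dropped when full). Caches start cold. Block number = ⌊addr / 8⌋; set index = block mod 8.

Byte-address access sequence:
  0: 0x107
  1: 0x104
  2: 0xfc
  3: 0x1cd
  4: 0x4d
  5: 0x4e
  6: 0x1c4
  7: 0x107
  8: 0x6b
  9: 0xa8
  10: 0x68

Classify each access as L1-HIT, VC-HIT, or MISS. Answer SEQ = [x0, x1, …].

SEQ = [MISS, L1-HIT, MISS, MISS, MISS, L1-HIT, MISS, VC-HIT, MISS, MISS, VC-HIT]

  [0] addr=0x107 blk=32 s=0: MISS | VC []
  [1] addr=0x104 blk=32 s=0: L1-HIT | VC []
  [2] addr=0xfc blk=31 s=7: MISS | VC []
  [3] addr=0x1cd blk=57 s=1: MISS | VC []
  [4] addr=0x4d blk=9 s=1: MISS | VC [57]
  [5] addr=0x4e blk=9 s=1: L1-HIT | VC [57]
  [6] addr=0x1c4 blk=56 s=0: MISS | VC [57, 32]
  [7] addr=0x107 blk=32 s=0: VC-HIT | VC [57, 56]
  [8] addr=0x6b blk=13 s=5: MISS | VC [57, 56]
  [9] addr=0xa8 blk=21 s=5: MISS | VC [57, 56, 13]
  [10] addr=0x68 blk=13 s=5: VC-HIT | VC [57, 56, 21]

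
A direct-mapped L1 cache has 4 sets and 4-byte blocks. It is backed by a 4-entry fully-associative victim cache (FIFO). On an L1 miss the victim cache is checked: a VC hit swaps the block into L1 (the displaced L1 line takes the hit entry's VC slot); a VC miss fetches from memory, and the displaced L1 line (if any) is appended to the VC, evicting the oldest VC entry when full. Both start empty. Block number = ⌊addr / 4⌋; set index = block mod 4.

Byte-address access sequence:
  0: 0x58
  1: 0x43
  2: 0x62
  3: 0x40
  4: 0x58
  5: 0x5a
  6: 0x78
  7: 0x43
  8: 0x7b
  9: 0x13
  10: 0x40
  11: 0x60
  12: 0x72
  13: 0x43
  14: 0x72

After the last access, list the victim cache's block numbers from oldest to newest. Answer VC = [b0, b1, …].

VC = [16, 22, 4, 24]

#0 0x58→b22/s2 MISS; vc=[]
#1 0x43→b16/s0 MISS; vc=[]
#2 0x62→b24/s0 MISS; vc=[16]
#3 0x40→b16/s0 VC-HIT; vc=[24]
#4 0x58→b22/s2 L1-HIT; vc=[24]
#5 0x5a→b22/s2 L1-HIT; vc=[24]
#6 0x78→b30/s2 MISS; vc=[24,22]
#7 0x43→b16/s0 L1-HIT; vc=[24,22]
#8 0x7b→b30/s2 L1-HIT; vc=[24,22]
#9 0x13→b4/s0 MISS; vc=[24,22,16]
#10 0x40→b16/s0 VC-HIT; vc=[24,22,4]
#11 0x60→b24/s0 VC-HIT; vc=[16,22,4]
#12 0x72→b28/s0 MISS; vc=[16,22,4,24]
#13 0x43→b16/s0 VC-HIT; vc=[28,22,4,24]
#14 0x72→b28/s0 VC-HIT; vc=[16,22,4,24]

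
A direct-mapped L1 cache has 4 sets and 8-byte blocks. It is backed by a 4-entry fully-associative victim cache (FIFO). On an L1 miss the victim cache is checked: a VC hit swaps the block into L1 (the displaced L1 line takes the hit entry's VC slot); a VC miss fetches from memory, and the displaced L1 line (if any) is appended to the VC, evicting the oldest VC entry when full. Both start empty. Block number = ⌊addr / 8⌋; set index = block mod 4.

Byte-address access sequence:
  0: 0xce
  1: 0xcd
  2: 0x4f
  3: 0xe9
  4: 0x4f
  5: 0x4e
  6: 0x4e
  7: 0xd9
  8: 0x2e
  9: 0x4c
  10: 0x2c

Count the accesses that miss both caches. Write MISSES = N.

MISSES = 5

  [0] addr=0xce blk=25 s=1: MISS | VC []
  [1] addr=0xcd blk=25 s=1: L1-HIT | VC []
  [2] addr=0x4f blk=9 s=1: MISS | VC [25]
  [3] addr=0xe9 blk=29 s=1: MISS | VC [25, 9]
  [4] addr=0x4f blk=9 s=1: VC-HIT | VC [25, 29]
  [5] addr=0x4e blk=9 s=1: L1-HIT | VC [25, 29]
  [6] addr=0x4e blk=9 s=1: L1-HIT | VC [25, 29]
  [7] addr=0xd9 blk=27 s=3: MISS | VC [25, 29]
  [8] addr=0x2e blk=5 s=1: MISS | VC [25, 29, 9]
  [9] addr=0x4c blk=9 s=1: VC-HIT | VC [25, 29, 5]
  [10] addr=0x2c blk=5 s=1: VC-HIT | VC [25, 29, 9]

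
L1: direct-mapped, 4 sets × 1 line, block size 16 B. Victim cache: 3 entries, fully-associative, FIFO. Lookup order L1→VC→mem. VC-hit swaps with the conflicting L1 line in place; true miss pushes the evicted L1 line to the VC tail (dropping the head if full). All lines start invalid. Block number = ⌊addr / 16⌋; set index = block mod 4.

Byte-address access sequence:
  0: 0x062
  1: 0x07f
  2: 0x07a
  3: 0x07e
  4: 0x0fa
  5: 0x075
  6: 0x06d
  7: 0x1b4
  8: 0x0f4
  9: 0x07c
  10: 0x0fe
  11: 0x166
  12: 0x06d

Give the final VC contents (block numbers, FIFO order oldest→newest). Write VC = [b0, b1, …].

VC = [27, 7, 22]

0: 0x62 (blk 6, set 2) → MISS  vc=[]
1: 0x7f (blk 7, set 3) → MISS  vc=[]
2: 0x7a (blk 7, set 3) → L1-HIT  vc=[]
3: 0x7e (blk 7, set 3) → L1-HIT  vc=[]
4: 0xfa (blk 15, set 3) → MISS  vc=[7]
5: 0x75 (blk 7, set 3) → VC-HIT  vc=[15]
6: 0x6d (blk 6, set 2) → L1-HIT  vc=[15]
7: 0x1b4 (blk 27, set 3) → MISS  vc=[15, 7]
8: 0xf4 (blk 15, set 3) → VC-HIT  vc=[27, 7]
9: 0x7c (blk 7, set 3) → VC-HIT  vc=[27, 15]
10: 0xfe (blk 15, set 3) → VC-HIT  vc=[27, 7]
11: 0x166 (blk 22, set 2) → MISS  vc=[27, 7, 6]
12: 0x6d (blk 6, set 2) → VC-HIT  vc=[27, 7, 22]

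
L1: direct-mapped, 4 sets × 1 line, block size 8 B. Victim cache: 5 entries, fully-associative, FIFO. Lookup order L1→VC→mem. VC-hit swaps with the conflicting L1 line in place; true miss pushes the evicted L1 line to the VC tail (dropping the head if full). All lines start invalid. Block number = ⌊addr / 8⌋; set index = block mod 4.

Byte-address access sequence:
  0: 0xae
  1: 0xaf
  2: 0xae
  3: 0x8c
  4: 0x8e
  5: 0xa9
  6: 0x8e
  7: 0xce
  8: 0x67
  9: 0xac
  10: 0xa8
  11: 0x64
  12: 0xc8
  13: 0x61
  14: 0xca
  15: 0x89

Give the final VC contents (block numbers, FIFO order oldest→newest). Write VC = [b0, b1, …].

0: 0xae (blk 21, set 1) → MISS  vc=[]
1: 0xaf (blk 21, set 1) → L1-HIT  vc=[]
2: 0xae (blk 21, set 1) → L1-HIT  vc=[]
3: 0x8c (blk 17, set 1) → MISS  vc=[21]
4: 0x8e (blk 17, set 1) → L1-HIT  vc=[21]
5: 0xa9 (blk 21, set 1) → VC-HIT  vc=[17]
6: 0x8e (blk 17, set 1) → VC-HIT  vc=[21]
7: 0xce (blk 25, set 1) → MISS  vc=[21, 17]
8: 0x67 (blk 12, set 0) → MISS  vc=[21, 17]
9: 0xac (blk 21, set 1) → VC-HIT  vc=[25, 17]
10: 0xa8 (blk 21, set 1) → L1-HIT  vc=[25, 17]
11: 0x64 (blk 12, set 0) → L1-HIT  vc=[25, 17]
12: 0xc8 (blk 25, set 1) → VC-HIT  vc=[21, 17]
13: 0x61 (blk 12, set 0) → L1-HIT  vc=[21, 17]
14: 0xca (blk 25, set 1) → L1-HIT  vc=[21, 17]
15: 0x89 (blk 17, set 1) → VC-HIT  vc=[21, 25]

VC = [21, 25]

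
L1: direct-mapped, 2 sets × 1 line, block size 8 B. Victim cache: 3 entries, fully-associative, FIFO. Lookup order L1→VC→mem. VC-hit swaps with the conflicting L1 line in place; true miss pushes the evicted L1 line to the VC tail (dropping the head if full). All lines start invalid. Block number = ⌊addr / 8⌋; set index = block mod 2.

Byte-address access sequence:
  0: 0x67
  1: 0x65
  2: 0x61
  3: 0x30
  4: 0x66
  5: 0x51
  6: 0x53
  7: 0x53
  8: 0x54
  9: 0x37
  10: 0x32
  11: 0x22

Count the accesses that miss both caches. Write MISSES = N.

MISSES = 4

0: 0x67 (blk 12, set 0) → MISS  vc=[]
1: 0x65 (blk 12, set 0) → L1-HIT  vc=[]
2: 0x61 (blk 12, set 0) → L1-HIT  vc=[]
3: 0x30 (blk 6, set 0) → MISS  vc=[12]
4: 0x66 (blk 12, set 0) → VC-HIT  vc=[6]
5: 0x51 (blk 10, set 0) → MISS  vc=[6, 12]
6: 0x53 (blk 10, set 0) → L1-HIT  vc=[6, 12]
7: 0x53 (blk 10, set 0) → L1-HIT  vc=[6, 12]
8: 0x54 (blk 10, set 0) → L1-HIT  vc=[6, 12]
9: 0x37 (blk 6, set 0) → VC-HIT  vc=[10, 12]
10: 0x32 (blk 6, set 0) → L1-HIT  vc=[10, 12]
11: 0x22 (blk 4, set 0) → MISS  vc=[10, 12, 6]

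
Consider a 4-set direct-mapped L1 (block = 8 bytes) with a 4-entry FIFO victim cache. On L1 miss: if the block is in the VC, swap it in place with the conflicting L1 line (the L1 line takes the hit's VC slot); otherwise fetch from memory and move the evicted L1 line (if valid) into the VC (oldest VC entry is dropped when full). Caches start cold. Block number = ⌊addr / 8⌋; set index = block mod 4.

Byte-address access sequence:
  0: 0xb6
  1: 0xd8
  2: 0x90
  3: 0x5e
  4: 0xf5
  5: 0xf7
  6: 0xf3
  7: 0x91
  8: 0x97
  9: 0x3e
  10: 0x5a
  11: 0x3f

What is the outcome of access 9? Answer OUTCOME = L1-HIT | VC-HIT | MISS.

OUTCOME = MISS

  [0] addr=0xb6 blk=22 s=2: MISS | VC []
  [1] addr=0xd8 blk=27 s=3: MISS | VC []
  [2] addr=0x90 blk=18 s=2: MISS | VC [22]
  [3] addr=0x5e blk=11 s=3: MISS | VC [22, 27]
  [4] addr=0xf5 blk=30 s=2: MISS | VC [22, 27, 18]
  [5] addr=0xf7 blk=30 s=2: L1-HIT | VC [22, 27, 18]
  [6] addr=0xf3 blk=30 s=2: L1-HIT | VC [22, 27, 18]
  [7] addr=0x91 blk=18 s=2: VC-HIT | VC [22, 27, 30]
  [8] addr=0x97 blk=18 s=2: L1-HIT | VC [22, 27, 30]
  [9] addr=0x3e blk=7 s=3: MISS | VC [22, 27, 30, 11]
  [10] addr=0x5a blk=11 s=3: VC-HIT | VC [22, 27, 30, 7]
  [11] addr=0x3f blk=7 s=3: VC-HIT | VC [22, 27, 30, 11]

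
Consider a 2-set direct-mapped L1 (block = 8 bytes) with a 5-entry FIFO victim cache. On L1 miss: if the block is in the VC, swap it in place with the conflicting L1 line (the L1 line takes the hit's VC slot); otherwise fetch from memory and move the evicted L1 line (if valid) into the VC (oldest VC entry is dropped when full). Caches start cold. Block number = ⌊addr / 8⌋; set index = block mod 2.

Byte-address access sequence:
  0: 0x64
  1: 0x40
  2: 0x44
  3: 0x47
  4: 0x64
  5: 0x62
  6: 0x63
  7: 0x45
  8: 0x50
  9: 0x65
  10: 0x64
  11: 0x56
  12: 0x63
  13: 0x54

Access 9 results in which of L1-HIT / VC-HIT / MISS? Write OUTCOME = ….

  [0] addr=0x64 blk=12 s=0: MISS | VC []
  [1] addr=0x40 blk=8 s=0: MISS | VC [12]
  [2] addr=0x44 blk=8 s=0: L1-HIT | VC [12]
  [3] addr=0x47 blk=8 s=0: L1-HIT | VC [12]
  [4] addr=0x64 blk=12 s=0: VC-HIT | VC [8]
  [5] addr=0x62 blk=12 s=0: L1-HIT | VC [8]
  [6] addr=0x63 blk=12 s=0: L1-HIT | VC [8]
  [7] addr=0x45 blk=8 s=0: VC-HIT | VC [12]
  [8] addr=0x50 blk=10 s=0: MISS | VC [12, 8]
  [9] addr=0x65 blk=12 s=0: VC-HIT | VC [10, 8]
  [10] addr=0x64 blk=12 s=0: L1-HIT | VC [10, 8]
  [11] addr=0x56 blk=10 s=0: VC-HIT | VC [12, 8]
  [12] addr=0x63 blk=12 s=0: VC-HIT | VC [10, 8]
  [13] addr=0x54 blk=10 s=0: VC-HIT | VC [12, 8]

OUTCOME = VC-HIT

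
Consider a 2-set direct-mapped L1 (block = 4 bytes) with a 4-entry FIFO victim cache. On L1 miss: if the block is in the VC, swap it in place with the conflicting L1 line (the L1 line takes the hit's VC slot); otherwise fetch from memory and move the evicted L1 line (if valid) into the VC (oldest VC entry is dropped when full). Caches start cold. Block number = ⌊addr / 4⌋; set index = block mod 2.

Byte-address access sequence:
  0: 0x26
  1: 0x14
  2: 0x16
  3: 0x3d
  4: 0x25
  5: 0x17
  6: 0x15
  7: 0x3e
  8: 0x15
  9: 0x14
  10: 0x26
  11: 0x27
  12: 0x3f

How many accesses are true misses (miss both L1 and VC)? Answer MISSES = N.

#0 0x26→b9/s1 MISS; vc=[]
#1 0x14→b5/s1 MISS; vc=[9]
#2 0x16→b5/s1 L1-HIT; vc=[9]
#3 0x3d→b15/s1 MISS; vc=[9,5]
#4 0x25→b9/s1 VC-HIT; vc=[15,5]
#5 0x17→b5/s1 VC-HIT; vc=[15,9]
#6 0x15→b5/s1 L1-HIT; vc=[15,9]
#7 0x3e→b15/s1 VC-HIT; vc=[5,9]
#8 0x15→b5/s1 VC-HIT; vc=[15,9]
#9 0x14→b5/s1 L1-HIT; vc=[15,9]
#10 0x26→b9/s1 VC-HIT; vc=[15,5]
#11 0x27→b9/s1 L1-HIT; vc=[15,5]
#12 0x3f→b15/s1 VC-HIT; vc=[9,5]

MISSES = 3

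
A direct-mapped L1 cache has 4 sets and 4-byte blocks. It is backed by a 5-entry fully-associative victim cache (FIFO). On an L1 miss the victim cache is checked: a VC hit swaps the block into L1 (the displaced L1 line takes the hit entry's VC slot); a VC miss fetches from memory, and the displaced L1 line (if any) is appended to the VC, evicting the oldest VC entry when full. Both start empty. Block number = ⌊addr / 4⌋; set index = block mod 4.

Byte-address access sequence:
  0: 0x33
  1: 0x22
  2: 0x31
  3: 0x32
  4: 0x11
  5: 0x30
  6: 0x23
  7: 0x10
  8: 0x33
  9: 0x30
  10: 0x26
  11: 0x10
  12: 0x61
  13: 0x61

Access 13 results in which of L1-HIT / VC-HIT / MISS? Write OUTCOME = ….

#0 0x33→b12/s0 MISS; vc=[]
#1 0x22→b8/s0 MISS; vc=[12]
#2 0x31→b12/s0 VC-HIT; vc=[8]
#3 0x32→b12/s0 L1-HIT; vc=[8]
#4 0x11→b4/s0 MISS; vc=[8,12]
#5 0x30→b12/s0 VC-HIT; vc=[8,4]
#6 0x23→b8/s0 VC-HIT; vc=[12,4]
#7 0x10→b4/s0 VC-HIT; vc=[12,8]
#8 0x33→b12/s0 VC-HIT; vc=[4,8]
#9 0x30→b12/s0 L1-HIT; vc=[4,8]
#10 0x26→b9/s1 MISS; vc=[4,8]
#11 0x10→b4/s0 VC-HIT; vc=[12,8]
#12 0x61→b24/s0 MISS; vc=[12,8,4]
#13 0x61→b24/s0 L1-HIT; vc=[12,8,4]

OUTCOME = L1-HIT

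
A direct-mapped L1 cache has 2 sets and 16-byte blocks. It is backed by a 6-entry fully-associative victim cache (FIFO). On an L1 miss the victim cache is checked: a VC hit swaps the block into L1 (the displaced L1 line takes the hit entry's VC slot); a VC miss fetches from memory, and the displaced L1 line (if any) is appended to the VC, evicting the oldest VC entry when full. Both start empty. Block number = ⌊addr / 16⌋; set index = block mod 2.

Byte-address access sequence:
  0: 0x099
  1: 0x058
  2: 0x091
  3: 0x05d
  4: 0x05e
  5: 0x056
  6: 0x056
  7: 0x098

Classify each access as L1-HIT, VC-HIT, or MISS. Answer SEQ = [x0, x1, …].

#0 0x99→b9/s1 MISS; vc=[]
#1 0x58→b5/s1 MISS; vc=[9]
#2 0x91→b9/s1 VC-HIT; vc=[5]
#3 0x5d→b5/s1 VC-HIT; vc=[9]
#4 0x5e→b5/s1 L1-HIT; vc=[9]
#5 0x56→b5/s1 L1-HIT; vc=[9]
#6 0x56→b5/s1 L1-HIT; vc=[9]
#7 0x98→b9/s1 VC-HIT; vc=[5]

SEQ = [MISS, MISS, VC-HIT, VC-HIT, L1-HIT, L1-HIT, L1-HIT, VC-HIT]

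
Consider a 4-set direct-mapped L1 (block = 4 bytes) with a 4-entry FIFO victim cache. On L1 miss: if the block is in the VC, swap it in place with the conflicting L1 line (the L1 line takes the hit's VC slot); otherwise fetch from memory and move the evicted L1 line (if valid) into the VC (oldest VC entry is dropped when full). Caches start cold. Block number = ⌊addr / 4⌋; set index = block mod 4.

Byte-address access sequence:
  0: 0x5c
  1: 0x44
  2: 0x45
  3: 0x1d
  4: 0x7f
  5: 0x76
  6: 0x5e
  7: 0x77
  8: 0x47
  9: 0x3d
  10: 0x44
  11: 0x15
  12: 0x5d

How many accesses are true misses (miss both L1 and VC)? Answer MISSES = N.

  [0] addr=0x5c blk=23 s=3: MISS | VC []
  [1] addr=0x44 blk=17 s=1: MISS | VC []
  [2] addr=0x45 blk=17 s=1: L1-HIT | VC []
  [3] addr=0x1d blk=7 s=3: MISS | VC [23]
  [4] addr=0x7f blk=31 s=3: MISS | VC [23, 7]
  [5] addr=0x76 blk=29 s=1: MISS | VC [23, 7, 17]
  [6] addr=0x5e blk=23 s=3: VC-HIT | VC [31, 7, 17]
  [7] addr=0x77 blk=29 s=1: L1-HIT | VC [31, 7, 17]
  [8] addr=0x47 blk=17 s=1: VC-HIT | VC [31, 7, 29]
  [9] addr=0x3d blk=15 s=3: MISS | VC [31, 7, 29, 23]
  [10] addr=0x44 blk=17 s=1: L1-HIT | VC [31, 7, 29, 23]
  [11] addr=0x15 blk=5 s=1: MISS | VC [7, 29, 23, 17]
  [12] addr=0x5d blk=23 s=3: VC-HIT | VC [7, 29, 15, 17]

MISSES = 7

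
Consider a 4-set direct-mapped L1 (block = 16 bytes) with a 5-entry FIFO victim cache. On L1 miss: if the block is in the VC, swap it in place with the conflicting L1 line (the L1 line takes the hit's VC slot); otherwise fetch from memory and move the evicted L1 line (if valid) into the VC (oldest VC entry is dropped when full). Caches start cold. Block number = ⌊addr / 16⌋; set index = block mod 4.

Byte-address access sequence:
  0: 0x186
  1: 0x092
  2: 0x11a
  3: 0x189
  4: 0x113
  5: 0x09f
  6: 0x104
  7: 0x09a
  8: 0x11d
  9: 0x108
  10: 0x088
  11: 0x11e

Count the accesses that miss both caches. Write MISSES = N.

MISSES = 5

  [0] addr=0x186 blk=24 s=0: MISS | VC []
  [1] addr=0x92 blk=9 s=1: MISS | VC []
  [2] addr=0x11a blk=17 s=1: MISS | VC [9]
  [3] addr=0x189 blk=24 s=0: L1-HIT | VC [9]
  [4] addr=0x113 blk=17 s=1: L1-HIT | VC [9]
  [5] addr=0x9f blk=9 s=1: VC-HIT | VC [17]
  [6] addr=0x104 blk=16 s=0: MISS | VC [17, 24]
  [7] addr=0x9a blk=9 s=1: L1-HIT | VC [17, 24]
  [8] addr=0x11d blk=17 s=1: VC-HIT | VC [9, 24]
  [9] addr=0x108 blk=16 s=0: L1-HIT | VC [9, 24]
  [10] addr=0x88 blk=8 s=0: MISS | VC [9, 24, 16]
  [11] addr=0x11e blk=17 s=1: L1-HIT | VC [9, 24, 16]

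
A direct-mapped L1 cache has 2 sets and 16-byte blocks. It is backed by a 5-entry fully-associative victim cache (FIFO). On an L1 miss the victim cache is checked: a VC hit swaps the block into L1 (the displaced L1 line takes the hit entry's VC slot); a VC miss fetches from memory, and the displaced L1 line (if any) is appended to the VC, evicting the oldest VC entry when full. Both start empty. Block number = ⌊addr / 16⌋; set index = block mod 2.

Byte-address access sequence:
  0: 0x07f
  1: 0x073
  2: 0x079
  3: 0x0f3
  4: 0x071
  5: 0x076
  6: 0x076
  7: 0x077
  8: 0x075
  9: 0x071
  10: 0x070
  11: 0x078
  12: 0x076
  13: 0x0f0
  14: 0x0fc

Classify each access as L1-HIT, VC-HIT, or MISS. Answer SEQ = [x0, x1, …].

SEQ = [MISS, L1-HIT, L1-HIT, MISS, VC-HIT, L1-HIT, L1-HIT, L1-HIT, L1-HIT, L1-HIT, L1-HIT, L1-HIT, L1-HIT, VC-HIT, L1-HIT]

#0 0x7f→b7/s1 MISS; vc=[]
#1 0x73→b7/s1 L1-HIT; vc=[]
#2 0x79→b7/s1 L1-HIT; vc=[]
#3 0xf3→b15/s1 MISS; vc=[7]
#4 0x71→b7/s1 VC-HIT; vc=[15]
#5 0x76→b7/s1 L1-HIT; vc=[15]
#6 0x76→b7/s1 L1-HIT; vc=[15]
#7 0x77→b7/s1 L1-HIT; vc=[15]
#8 0x75→b7/s1 L1-HIT; vc=[15]
#9 0x71→b7/s1 L1-HIT; vc=[15]
#10 0x70→b7/s1 L1-HIT; vc=[15]
#11 0x78→b7/s1 L1-HIT; vc=[15]
#12 0x76→b7/s1 L1-HIT; vc=[15]
#13 0xf0→b15/s1 VC-HIT; vc=[7]
#14 0xfc→b15/s1 L1-HIT; vc=[7]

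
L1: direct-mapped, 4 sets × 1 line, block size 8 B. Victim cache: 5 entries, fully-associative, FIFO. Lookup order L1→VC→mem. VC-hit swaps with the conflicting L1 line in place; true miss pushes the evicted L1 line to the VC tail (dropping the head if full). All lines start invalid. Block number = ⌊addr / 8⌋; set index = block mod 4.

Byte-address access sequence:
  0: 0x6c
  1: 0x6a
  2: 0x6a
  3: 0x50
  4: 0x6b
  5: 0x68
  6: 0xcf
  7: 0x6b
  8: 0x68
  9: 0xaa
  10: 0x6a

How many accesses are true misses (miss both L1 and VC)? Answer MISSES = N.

MISSES = 4

#0 0x6c→b13/s1 MISS; vc=[]
#1 0x6a→b13/s1 L1-HIT; vc=[]
#2 0x6a→b13/s1 L1-HIT; vc=[]
#3 0x50→b10/s2 MISS; vc=[]
#4 0x6b→b13/s1 L1-HIT; vc=[]
#5 0x68→b13/s1 L1-HIT; vc=[]
#6 0xcf→b25/s1 MISS; vc=[13]
#7 0x6b→b13/s1 VC-HIT; vc=[25]
#8 0x68→b13/s1 L1-HIT; vc=[25]
#9 0xaa→b21/s1 MISS; vc=[25,13]
#10 0x6a→b13/s1 VC-HIT; vc=[25,21]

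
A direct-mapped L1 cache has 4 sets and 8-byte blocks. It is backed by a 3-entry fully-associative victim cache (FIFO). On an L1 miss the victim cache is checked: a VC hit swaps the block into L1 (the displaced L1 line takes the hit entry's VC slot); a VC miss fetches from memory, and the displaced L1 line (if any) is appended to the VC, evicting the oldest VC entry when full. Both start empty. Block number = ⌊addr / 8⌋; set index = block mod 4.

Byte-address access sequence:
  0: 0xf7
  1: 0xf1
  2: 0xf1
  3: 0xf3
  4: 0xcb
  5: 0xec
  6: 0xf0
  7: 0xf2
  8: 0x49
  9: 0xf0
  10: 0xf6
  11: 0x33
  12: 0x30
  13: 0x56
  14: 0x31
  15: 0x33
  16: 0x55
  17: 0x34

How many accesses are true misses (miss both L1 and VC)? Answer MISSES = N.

MISSES = 6

0: 0xf7 (blk 30, set 2) → MISS  vc=[]
1: 0xf1 (blk 30, set 2) → L1-HIT  vc=[]
2: 0xf1 (blk 30, set 2) → L1-HIT  vc=[]
3: 0xf3 (blk 30, set 2) → L1-HIT  vc=[]
4: 0xcb (blk 25, set 1) → MISS  vc=[]
5: 0xec (blk 29, set 1) → MISS  vc=[25]
6: 0xf0 (blk 30, set 2) → L1-HIT  vc=[25]
7: 0xf2 (blk 30, set 2) → L1-HIT  vc=[25]
8: 0x49 (blk 9, set 1) → MISS  vc=[25, 29]
9: 0xf0 (blk 30, set 2) → L1-HIT  vc=[25, 29]
10: 0xf6 (blk 30, set 2) → L1-HIT  vc=[25, 29]
11: 0x33 (blk 6, set 2) → MISS  vc=[25, 29, 30]
12: 0x30 (blk 6, set 2) → L1-HIT  vc=[25, 29, 30]
13: 0x56 (blk 10, set 2) → MISS  vc=[29, 30, 6]
14: 0x31 (blk 6, set 2) → VC-HIT  vc=[29, 30, 10]
15: 0x33 (blk 6, set 2) → L1-HIT  vc=[29, 30, 10]
16: 0x55 (blk 10, set 2) → VC-HIT  vc=[29, 30, 6]
17: 0x34 (blk 6, set 2) → VC-HIT  vc=[29, 30, 10]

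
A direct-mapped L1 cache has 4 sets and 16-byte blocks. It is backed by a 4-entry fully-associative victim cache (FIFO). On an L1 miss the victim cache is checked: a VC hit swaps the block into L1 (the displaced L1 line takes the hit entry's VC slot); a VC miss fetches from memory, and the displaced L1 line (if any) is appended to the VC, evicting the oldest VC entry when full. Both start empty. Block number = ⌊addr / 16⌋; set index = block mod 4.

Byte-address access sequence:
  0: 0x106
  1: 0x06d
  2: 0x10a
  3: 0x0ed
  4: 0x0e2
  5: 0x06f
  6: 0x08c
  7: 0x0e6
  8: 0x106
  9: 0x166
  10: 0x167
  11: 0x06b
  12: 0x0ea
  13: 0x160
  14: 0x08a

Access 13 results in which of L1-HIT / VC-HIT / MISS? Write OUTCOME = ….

OUTCOME = VC-HIT

0: 0x106 (blk 16, set 0) → MISS  vc=[]
1: 0x6d (blk 6, set 2) → MISS  vc=[]
2: 0x10a (blk 16, set 0) → L1-HIT  vc=[]
3: 0xed (blk 14, set 2) → MISS  vc=[6]
4: 0xe2 (blk 14, set 2) → L1-HIT  vc=[6]
5: 0x6f (blk 6, set 2) → VC-HIT  vc=[14]
6: 0x8c (blk 8, set 0) → MISS  vc=[14, 16]
7: 0xe6 (blk 14, set 2) → VC-HIT  vc=[6, 16]
8: 0x106 (blk 16, set 0) → VC-HIT  vc=[6, 8]
9: 0x166 (blk 22, set 2) → MISS  vc=[6, 8, 14]
10: 0x167 (blk 22, set 2) → L1-HIT  vc=[6, 8, 14]
11: 0x6b (blk 6, set 2) → VC-HIT  vc=[22, 8, 14]
12: 0xea (blk 14, set 2) → VC-HIT  vc=[22, 8, 6]
13: 0x160 (blk 22, set 2) → VC-HIT  vc=[14, 8, 6]
14: 0x8a (blk 8, set 0) → VC-HIT  vc=[14, 16, 6]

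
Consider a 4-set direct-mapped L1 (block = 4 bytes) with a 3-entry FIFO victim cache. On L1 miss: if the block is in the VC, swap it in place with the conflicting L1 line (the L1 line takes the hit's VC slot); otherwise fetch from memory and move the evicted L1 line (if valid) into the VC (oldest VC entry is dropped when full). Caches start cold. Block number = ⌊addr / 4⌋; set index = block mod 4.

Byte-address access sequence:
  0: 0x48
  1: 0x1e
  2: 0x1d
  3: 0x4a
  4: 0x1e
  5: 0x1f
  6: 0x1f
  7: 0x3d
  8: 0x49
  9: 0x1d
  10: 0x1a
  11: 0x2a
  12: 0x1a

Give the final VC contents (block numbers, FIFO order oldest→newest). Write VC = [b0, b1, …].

VC = [15, 18, 10]

#0 0x48→b18/s2 MISS; vc=[]
#1 0x1e→b7/s3 MISS; vc=[]
#2 0x1d→b7/s3 L1-HIT; vc=[]
#3 0x4a→b18/s2 L1-HIT; vc=[]
#4 0x1e→b7/s3 L1-HIT; vc=[]
#5 0x1f→b7/s3 L1-HIT; vc=[]
#6 0x1f→b7/s3 L1-HIT; vc=[]
#7 0x3d→b15/s3 MISS; vc=[7]
#8 0x49→b18/s2 L1-HIT; vc=[7]
#9 0x1d→b7/s3 VC-HIT; vc=[15]
#10 0x1a→b6/s2 MISS; vc=[15,18]
#11 0x2a→b10/s2 MISS; vc=[15,18,6]
#12 0x1a→b6/s2 VC-HIT; vc=[15,18,10]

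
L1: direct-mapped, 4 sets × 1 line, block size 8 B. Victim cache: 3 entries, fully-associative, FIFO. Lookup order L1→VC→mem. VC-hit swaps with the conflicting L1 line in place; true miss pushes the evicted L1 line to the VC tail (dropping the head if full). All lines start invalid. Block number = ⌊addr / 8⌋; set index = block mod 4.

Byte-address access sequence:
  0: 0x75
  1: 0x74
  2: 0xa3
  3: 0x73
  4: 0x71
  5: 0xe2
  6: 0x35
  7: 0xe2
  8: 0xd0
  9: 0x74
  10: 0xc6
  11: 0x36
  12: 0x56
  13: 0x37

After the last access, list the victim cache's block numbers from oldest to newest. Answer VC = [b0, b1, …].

VC = [14, 28, 10]

  [0] addr=0x75 blk=14 s=2: MISS | VC []
  [1] addr=0x74 blk=14 s=2: L1-HIT | VC []
  [2] addr=0xa3 blk=20 s=0: MISS | VC []
  [3] addr=0x73 blk=14 s=2: L1-HIT | VC []
  [4] addr=0x71 blk=14 s=2: L1-HIT | VC []
  [5] addr=0xe2 blk=28 s=0: MISS | VC [20]
  [6] addr=0x35 blk=6 s=2: MISS | VC [20, 14]
  [7] addr=0xe2 blk=28 s=0: L1-HIT | VC [20, 14]
  [8] addr=0xd0 blk=26 s=2: MISS | VC [20, 14, 6]
  [9] addr=0x74 blk=14 s=2: VC-HIT | VC [20, 26, 6]
  [10] addr=0xc6 blk=24 s=0: MISS | VC [26, 6, 28]
  [11] addr=0x36 blk=6 s=2: VC-HIT | VC [26, 14, 28]
  [12] addr=0x56 blk=10 s=2: MISS | VC [14, 28, 6]
  [13] addr=0x37 blk=6 s=2: VC-HIT | VC [14, 28, 10]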